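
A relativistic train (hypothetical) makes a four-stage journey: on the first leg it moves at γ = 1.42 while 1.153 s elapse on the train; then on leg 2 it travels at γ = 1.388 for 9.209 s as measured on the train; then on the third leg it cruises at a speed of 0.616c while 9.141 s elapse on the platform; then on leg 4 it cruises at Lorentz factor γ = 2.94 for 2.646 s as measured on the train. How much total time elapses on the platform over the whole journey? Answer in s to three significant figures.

Leg 1: γ = 1.42; Δt_1 = 1.420 × 1.153 = 1.637 s.
Leg 2: γ = 1.388; Δt_2 = 1.388 × 9.209 = 12.78 s.
Leg 3: 9.141 s is already measured on the platform.
Leg 4: γ = 2.94; Δt_4 = 2.940 × 2.646 = 7.779 s.
Total: 1.637 + 12.78 + 9.141 + 7.779 s.

Δt = 31.3 s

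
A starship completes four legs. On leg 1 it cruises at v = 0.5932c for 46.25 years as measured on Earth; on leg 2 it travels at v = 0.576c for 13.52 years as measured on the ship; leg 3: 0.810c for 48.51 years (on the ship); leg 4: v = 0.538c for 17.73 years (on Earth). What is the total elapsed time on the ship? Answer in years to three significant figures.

τ = 114 years

Leg 1: γ = 1/√(1 − 0.5932²) = 1/√0.6481 = 1.242; τ_1 = 46.25/1.242 = 37.23 years.
Leg 2: 13.52 years is already measured on the ship.
Leg 3: 48.51 years is already measured on the ship.
Leg 4: γ = 1/√(1 − 0.538²) = 1/√0.7106 = 1.186; τ_4 = 17.73/1.186 = 14.95 years.
Total: 37.23 + 13.52 + 48.51 + 14.95 years.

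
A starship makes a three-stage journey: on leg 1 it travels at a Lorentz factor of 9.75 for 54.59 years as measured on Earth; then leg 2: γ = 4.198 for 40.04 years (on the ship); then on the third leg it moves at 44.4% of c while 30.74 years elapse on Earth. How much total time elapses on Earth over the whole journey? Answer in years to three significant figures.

Leg 1: 54.59 years is already measured on Earth.
Leg 2: γ = 4.198; Δt_2 = 4.198 × 40.04 = 168.1 years.
Leg 3: 30.74 years is already measured on Earth.
Total: 54.59 + 168.1 + 30.74 years.

Δt = 253 years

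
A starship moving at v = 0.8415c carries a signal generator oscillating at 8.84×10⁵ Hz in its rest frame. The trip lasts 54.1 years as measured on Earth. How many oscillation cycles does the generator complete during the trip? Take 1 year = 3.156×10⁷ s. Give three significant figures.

N = 8.15×10¹⁴

γ = 1/√(1 − 0.8415²) = 1/√0.2919 = 1.851
The oscillator's own cycle count is N = f × τ where τ is the proper time on the ship. τ = Δt/γ = 54.1/1.851 = 29.23 years = 9.224×10⁸ s.
N = 8.84×10⁵ × 9.224×10⁸ = 8.154×10¹⁴.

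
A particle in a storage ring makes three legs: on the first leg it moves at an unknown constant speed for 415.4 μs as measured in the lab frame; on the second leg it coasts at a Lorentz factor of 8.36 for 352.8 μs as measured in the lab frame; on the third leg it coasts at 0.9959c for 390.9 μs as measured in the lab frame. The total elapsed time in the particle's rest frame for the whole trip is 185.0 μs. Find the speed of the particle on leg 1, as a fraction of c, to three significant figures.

β = 0.966

Leg 1: speed unknown; τ_1 = 415.4/γ_1.
Leg 2: γ = 8.36; τ_2 = 352.8/8.360 = 42.20 μs.
Leg 3: γ = 1/√(1 − 0.9959²) = 1/√0.008183 = 11.05; τ_3 = 390.9/11.05 = 35.36 μs.
Total proper time: τ_1 + 42.20 + 35.36 = 185.0, so τ_1 = 185.0 − 77.56 = 107.4 μs.
γ_1 = 415.4/107.4 = 3.866; β = √(1 − 1/γ²) = √0.9331.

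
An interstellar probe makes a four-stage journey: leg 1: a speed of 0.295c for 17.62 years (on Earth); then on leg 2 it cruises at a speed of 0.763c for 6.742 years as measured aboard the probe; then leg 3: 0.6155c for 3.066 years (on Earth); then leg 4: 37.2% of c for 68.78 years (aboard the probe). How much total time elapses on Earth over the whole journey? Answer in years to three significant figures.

Δt = 105 years

Leg 1: 17.62 years is already measured on Earth.
Leg 2: γ = 1/√(1 − 0.763²) = 1/√0.4178 = 1.547; Δt_2 = 1.547 × 6.742 = 10.43 years.
Leg 3: 3.066 years is already measured on Earth.
Leg 4: β = 0.372; γ = 1/√(1 − 0.372²) = 1/√0.8616 = 1.077; Δt_4 = 1.077 × 68.78 = 74.10 years.
Total: 17.62 + 10.43 + 3.066 + 74.10 years.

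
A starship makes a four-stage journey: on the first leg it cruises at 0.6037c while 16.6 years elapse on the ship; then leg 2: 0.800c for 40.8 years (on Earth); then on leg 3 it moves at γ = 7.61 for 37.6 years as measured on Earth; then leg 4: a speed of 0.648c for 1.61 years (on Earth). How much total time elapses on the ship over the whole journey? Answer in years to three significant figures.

Leg 1: 16.6 years is already measured on the ship.
Leg 2: γ = 1/√(1 − 0.800²) = 5/3 ≈ 1.667; τ_2 = 40.8/1.667 = 24.48 years.
Leg 3: γ = 7.61; τ_3 = 37.6/7.610 = 4.941 years.
Leg 4: γ = 1/√(1 − 0.648²) = 1/√0.5801 = 1.313; τ_4 = 1.61/1.313 = 1.226 years.
Total: 16.60 + 24.48 + 4.941 + 1.226 years.

τ = 47.2 years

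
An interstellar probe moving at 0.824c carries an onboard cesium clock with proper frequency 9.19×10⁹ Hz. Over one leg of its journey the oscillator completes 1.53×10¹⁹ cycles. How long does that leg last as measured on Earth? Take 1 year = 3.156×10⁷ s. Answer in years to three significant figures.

γ = 1/√(1 − 0.824²) = 1/√0.3210 = 1.765
Proper time for N cycles: τ = N/f = 1.53×10¹⁹/(9.19×10⁹) = 1.665×10⁹ s = 52.75 years.
Lab-frame duration Δt = γτ = 1.765 × 52.75 = 93.10 years.

Δt = 93.1 years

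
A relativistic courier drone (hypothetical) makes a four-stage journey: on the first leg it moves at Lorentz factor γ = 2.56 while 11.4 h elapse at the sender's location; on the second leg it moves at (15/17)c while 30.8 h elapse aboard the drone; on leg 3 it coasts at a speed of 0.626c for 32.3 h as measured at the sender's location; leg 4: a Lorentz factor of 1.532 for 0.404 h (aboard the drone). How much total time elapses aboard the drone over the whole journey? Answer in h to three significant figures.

τ = 60.8 h

Leg 1: γ = 2.56; τ_1 = 11.4/2.560 = 4.453 h.
Leg 2: 30.8 h is already measured aboard the drone.
Leg 3: γ = 1/√(1 − 0.626²) = 1/√0.6081 = 1.282; τ_3 = 32.3/1.282 = 25.19 h.
Leg 4: 0.404 h is already measured aboard the drone.
Total: 4.453 + 30.80 + 25.19 + 0.4040 h.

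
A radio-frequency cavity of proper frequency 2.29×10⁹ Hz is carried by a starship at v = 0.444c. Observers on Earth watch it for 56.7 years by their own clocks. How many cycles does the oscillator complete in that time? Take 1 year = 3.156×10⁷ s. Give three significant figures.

γ = 1/√(1 − 0.444²) = 1/√0.8029 = 1.116
During 56.7 years of lab time, the oscillator's proper time advances by τ = Δt/γ = 56.7/1.116 = 50.80 years = 1.603×10⁹ s.
N = f × τ = 2.29×10⁹ × 1.603×10⁹ = 3.672×10¹⁸.

N = 3.67×10¹⁸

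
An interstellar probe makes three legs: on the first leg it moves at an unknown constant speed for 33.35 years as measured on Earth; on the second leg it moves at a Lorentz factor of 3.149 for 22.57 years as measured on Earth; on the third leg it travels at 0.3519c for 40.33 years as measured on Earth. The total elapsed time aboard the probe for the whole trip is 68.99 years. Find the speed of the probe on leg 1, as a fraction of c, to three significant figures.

β = 0.692

Leg 1: speed unknown; τ_1 = 33.35/γ_1.
Leg 2: γ = 3.149; τ_2 = 22.57/3.149 = 7.167 years.
Leg 3: γ = 1/√(1 − 0.3519²) = 1/√0.8762 = 1.068; τ_3 = 40.33/1.068 = 37.75 years.
Total proper time: τ_1 + 7.167 + 37.75 = 68.99, so τ_1 = 68.99 − 44.92 = 24.07 years.
γ_1 = 33.35/24.07 = 1.385; β = √(1 − 1/γ²) = √0.4790.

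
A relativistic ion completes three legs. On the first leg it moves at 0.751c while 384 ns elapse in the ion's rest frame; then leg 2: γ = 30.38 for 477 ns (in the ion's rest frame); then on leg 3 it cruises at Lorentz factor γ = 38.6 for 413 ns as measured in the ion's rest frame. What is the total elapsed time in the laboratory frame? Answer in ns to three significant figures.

Δt = 3.10×10⁴ ns

Leg 1: γ = 1/√(1 − 0.751²) = 1/√0.4360 = 1.514; Δt_1 = 1.514 × 384 = 581.6 ns.
Leg 2: γ = 30.38; Δt_2 = 30.38 × 477 = 1.449×10⁴ ns.
Leg 3: γ = 38.6; Δt_3 = 38.60 × 413 = 1.594×10⁴ ns.
Total: 581.6 + 1.449×10⁴ + 1.594×10⁴ ns.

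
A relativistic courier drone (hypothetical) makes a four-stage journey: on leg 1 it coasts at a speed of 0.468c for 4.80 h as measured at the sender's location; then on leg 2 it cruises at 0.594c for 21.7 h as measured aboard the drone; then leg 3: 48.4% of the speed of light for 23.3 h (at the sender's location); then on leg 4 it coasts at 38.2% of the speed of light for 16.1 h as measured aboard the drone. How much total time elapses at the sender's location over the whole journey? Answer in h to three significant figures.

Δt = 72.5 h

Leg 1: 4.80 h is already measured at the sender's location.
Leg 2: γ = 1/√(1 − 0.594²) = 1/√0.6472 = 1.243; Δt_2 = 1.243 × 21.7 = 26.97 h.
Leg 3: 23.3 h is already measured at the sender's location.
Leg 4: β = 0.382; γ = 1/√(1 − 0.382²) = 1/√0.8541 = 1.082; Δt_4 = 1.082 × 16.1 = 17.42 h.
Total: 4.800 + 26.97 + 23.30 + 17.42 h.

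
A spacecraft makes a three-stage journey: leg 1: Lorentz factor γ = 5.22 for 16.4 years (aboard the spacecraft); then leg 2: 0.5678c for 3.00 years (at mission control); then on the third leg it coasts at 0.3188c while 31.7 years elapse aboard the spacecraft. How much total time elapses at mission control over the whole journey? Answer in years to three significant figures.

Δt = 122 years

Leg 1: γ = 5.22; Δt_1 = 5.220 × 16.4 = 85.61 years.
Leg 2: 3.00 years is already measured at mission control.
Leg 3: γ = 1/√(1 − 0.3188²) = 1/√0.8984 = 1.055; Δt_3 = 1.055 × 31.7 = 33.45 years.
Total: 85.61 + 3.000 + 33.45 years.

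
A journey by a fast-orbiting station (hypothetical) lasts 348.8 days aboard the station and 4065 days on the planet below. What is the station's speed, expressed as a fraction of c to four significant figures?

v = 0.9963c

The proper time is measured aboard the station (both events occur at the station's location); Δt is measured on the planet below. γ = Δt/τ = 4065/348.8 = 11.65.
β = √(1 − 1/γ²) = √(1 − 0.007363) = √0.9926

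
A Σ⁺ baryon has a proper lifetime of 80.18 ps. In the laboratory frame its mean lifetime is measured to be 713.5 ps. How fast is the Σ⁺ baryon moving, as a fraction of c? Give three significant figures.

β = 0.994

γ = Δt/τ₀ = 713.5/80.18 = 8.899
β = √(1 − 1/γ²) = √(1 − 0.01263) = √0.9874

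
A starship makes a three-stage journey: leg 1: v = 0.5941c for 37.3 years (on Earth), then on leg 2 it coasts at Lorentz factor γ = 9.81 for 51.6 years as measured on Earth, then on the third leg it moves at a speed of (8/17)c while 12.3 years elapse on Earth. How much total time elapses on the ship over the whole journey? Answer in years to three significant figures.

τ = 46.1 years

Leg 1: γ = 1/√(1 − 0.5941²) = 1/√0.6470 = 1.243; τ_1 = 37.3/1.243 = 30.00 years.
Leg 2: γ = 9.81; τ_2 = 51.6/9.810 = 5.260 years.
Leg 3: γ = 1/√(1 − (8/17)²) = 17/15 ≈ 1.133; τ_3 = 12.3/1.133 = 10.85 years.
Total: 30.00 + 5.260 + 10.85 years.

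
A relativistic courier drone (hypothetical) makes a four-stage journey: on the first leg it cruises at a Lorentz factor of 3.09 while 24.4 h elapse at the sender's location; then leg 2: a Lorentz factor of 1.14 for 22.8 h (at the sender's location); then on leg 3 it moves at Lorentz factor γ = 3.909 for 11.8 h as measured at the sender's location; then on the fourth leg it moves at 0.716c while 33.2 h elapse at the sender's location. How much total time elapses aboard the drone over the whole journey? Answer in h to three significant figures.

τ = 54.1 h

Leg 1: γ = 3.09; τ_1 = 24.4/3.090 = 7.896 h.
Leg 2: γ = 1.14; τ_2 = 22.8/1.140 = 20.00 h.
Leg 3: γ = 3.909; τ_3 = 11.8/3.909 = 3.019 h.
Leg 4: γ = 1/√(1 − 0.716²) = 1/√0.4873 = 1.432; τ_4 = 33.2/1.432 = 23.18 h.
Total: 7.896 + 20.00 + 3.019 + 23.18 h.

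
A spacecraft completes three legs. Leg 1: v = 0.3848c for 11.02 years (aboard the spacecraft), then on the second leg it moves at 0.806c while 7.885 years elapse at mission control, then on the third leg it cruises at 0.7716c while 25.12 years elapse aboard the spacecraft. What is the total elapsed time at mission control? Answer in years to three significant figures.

Δt = 59.3 years

Leg 1: γ = 1/√(1 − 0.3848²) = 1/√0.8519 = 1.083; Δt_1 = 1.083 × 11.02 = 11.94 years.
Leg 2: 7.885 years is already measured at mission control.
Leg 3: γ = 1/√(1 − 0.7716²) = 1/√0.4046 = 1.572; Δt_3 = 1.572 × 25.12 = 39.49 years.
Total: 11.94 + 7.885 + 39.49 years.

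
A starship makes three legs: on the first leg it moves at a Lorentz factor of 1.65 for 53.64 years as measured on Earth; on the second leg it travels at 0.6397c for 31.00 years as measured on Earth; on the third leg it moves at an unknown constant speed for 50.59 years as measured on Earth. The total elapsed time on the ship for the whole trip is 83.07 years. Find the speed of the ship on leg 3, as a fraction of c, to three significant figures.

β = 0.849

Leg 1: γ = 1.65; τ_1 = 53.64/1.650 = 32.51 years.
Leg 2: γ = 1/√(1 − 0.6397²) = 1/√0.5908 = 1.301; τ_2 = 31.00/1.301 = 23.83 years.
Leg 3: speed unknown; τ_3 = 50.59/γ_3.
Total proper time: 32.51 + 23.83 + τ_3 = 83.07, so τ_3 = 83.07 − 56.34 = 26.73 years.
γ_3 = 50.59/26.73 = 1.892; β = √(1 − 1/γ²) = √0.7208.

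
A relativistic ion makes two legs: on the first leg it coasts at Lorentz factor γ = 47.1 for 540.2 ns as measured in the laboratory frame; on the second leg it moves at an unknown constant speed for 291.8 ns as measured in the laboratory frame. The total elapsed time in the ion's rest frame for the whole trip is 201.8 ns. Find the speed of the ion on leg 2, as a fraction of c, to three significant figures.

Leg 1: γ = 47.1; τ_1 = 540.2/47.10 = 11.47 ns.
Leg 2: speed unknown; τ_2 = 291.8/γ_2.
Total proper time: 11.47 + τ_2 = 201.8, so τ_2 = 201.8 − 11.47 = 190.3 ns.
γ_2 = 291.8/190.3 = 1.533; β = √(1 − 1/γ²) = √0.5746.

β = 0.758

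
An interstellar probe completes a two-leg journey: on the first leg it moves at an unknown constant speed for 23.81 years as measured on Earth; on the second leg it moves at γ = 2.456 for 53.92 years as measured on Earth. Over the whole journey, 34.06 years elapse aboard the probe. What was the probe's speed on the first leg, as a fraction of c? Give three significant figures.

Leg 1: speed unknown; τ_1 = 23.81/γ_1.
Leg 2: γ = 2.456; τ_2 = 53.92/2.456 = 21.95 years.
Total proper time: τ_1 + 21.95 = 34.06, so τ_1 = 34.06 − 21.95 = 12.11 years.
γ_1 = 23.81/12.11 = 1.967; β = √(1 − 1/γ²) = √0.7415.

β = 0.861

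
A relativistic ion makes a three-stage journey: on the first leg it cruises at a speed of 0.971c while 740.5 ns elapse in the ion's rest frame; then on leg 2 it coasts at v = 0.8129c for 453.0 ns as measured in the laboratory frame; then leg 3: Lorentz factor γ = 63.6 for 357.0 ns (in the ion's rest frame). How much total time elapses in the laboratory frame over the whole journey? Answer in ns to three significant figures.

Leg 1: γ = 1/√(1 − 0.971²) = 1/√0.05716 = 4.183; Δt_1 = 4.183 × 740.5 = 3097 ns.
Leg 2: 453.0 ns is already measured in the laboratory frame.
Leg 3: γ = 63.6; Δt_3 = 63.60 × 357.0 = 2.271×10⁴ ns.
Total: 3097 + 453.0 + 2.271×10⁴ ns.

Δt = 2.63×10⁴ ns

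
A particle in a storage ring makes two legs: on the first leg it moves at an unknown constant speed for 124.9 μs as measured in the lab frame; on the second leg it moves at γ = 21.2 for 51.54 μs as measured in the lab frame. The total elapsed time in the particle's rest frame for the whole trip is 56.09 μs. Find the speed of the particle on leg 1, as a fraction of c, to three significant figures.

β = 0.903

Leg 1: speed unknown; τ_1 = 124.9/γ_1.
Leg 2: γ = 21.2; τ_2 = 51.54/21.20 = 2.431 μs.
Total proper time: τ_1 + 2.431 = 56.09, so τ_1 = 56.09 − 2.431 = 53.66 μs.
γ_1 = 124.9/53.66 = 2.328; β = √(1 − 1/γ²) = √0.8154.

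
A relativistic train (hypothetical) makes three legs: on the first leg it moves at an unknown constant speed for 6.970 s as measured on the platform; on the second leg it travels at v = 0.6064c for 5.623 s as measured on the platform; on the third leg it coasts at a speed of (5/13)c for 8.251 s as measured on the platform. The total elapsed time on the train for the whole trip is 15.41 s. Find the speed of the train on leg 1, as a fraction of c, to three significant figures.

Leg 1: speed unknown; τ_1 = 6.970/γ_1.
Leg 2: γ = 1/√(1 − 0.6064²) = 1/√0.6323 = 1.258; τ_2 = 5.623/1.258 = 4.471 s.
Leg 3: γ = 1/√(1 − (5/13)²) = 13/12 ≈ 1.083; τ_3 = 8.251/1.083 = 7.616 s.
Total proper time: τ_1 + 4.471 + 7.616 = 15.41, so τ_1 = 15.41 − 12.09 = 3.323 s.
γ_1 = 6.970/3.323 = 2.098; β = √(1 − 1/γ²) = √0.7728.

β = 0.879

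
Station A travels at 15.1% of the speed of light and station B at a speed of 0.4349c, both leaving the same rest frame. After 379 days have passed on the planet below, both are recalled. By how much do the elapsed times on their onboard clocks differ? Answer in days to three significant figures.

A: β = 0.151; γ = 1/√(1 − 0.151²) = 1/√0.9772 = 1.012; τ_A = 379/1.012 = 374.7 days.
B: γ = 1/√(1 − 0.4349²) = 1/√0.8109 = 1.111; τ_B = 379/1.111 = 341.3 days.

|τ_A − τ_B| = 33.4 days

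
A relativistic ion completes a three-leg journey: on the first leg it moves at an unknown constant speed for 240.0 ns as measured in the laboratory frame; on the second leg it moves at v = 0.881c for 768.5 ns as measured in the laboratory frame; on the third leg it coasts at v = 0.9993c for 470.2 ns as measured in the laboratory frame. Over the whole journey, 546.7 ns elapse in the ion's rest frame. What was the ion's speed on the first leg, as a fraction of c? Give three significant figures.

β = 0.724

Leg 1: speed unknown; τ_1 = 240.0/γ_1.
Leg 2: γ = 1/√(1 − 0.881²) = 1/√0.2238 = 2.114; τ_2 = 768.5/2.114 = 363.6 ns.
Leg 3: γ = 1/√(1 − 0.9993²) = 1/√0.001400 = 26.73; τ_3 = 470.2/26.73 = 17.59 ns.
Total proper time: τ_1 + 363.6 + 17.59 = 546.7, so τ_1 = 546.7 − 381.2 = 165.5 ns.
γ_1 = 240.0/165.5 = 1.450; β = √(1 − 1/γ²) = √0.5244.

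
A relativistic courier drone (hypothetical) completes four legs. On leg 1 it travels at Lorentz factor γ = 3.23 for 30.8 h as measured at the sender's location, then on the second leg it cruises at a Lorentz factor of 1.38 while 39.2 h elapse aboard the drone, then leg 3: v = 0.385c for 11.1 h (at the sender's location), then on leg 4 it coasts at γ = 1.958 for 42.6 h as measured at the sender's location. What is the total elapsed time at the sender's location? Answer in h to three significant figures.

Δt = 139 h

Leg 1: 30.8 h is already measured at the sender's location.
Leg 2: γ = 1.38; Δt_2 = 1.380 × 39.2 = 54.10 h.
Leg 3: 11.1 h is already measured at the sender's location.
Leg 4: 42.6 h is already measured at the sender's location.
Total: 30.80 + 54.10 + 11.10 + 42.60 h.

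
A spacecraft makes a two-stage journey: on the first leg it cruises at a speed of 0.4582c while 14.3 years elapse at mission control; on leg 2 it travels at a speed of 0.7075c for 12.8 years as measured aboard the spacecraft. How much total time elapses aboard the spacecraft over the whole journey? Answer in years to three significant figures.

τ = 25.5 years

Leg 1: γ = 1/√(1 − 0.4582²) = 1/√0.7901 = 1.125; τ_1 = 14.3/1.125 = 12.71 years.
Leg 2: 12.8 years is already measured aboard the spacecraft.
Total: 12.71 + 12.80 years.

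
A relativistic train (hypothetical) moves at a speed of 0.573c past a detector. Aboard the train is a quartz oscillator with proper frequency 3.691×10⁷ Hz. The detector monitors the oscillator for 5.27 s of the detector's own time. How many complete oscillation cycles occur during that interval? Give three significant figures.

γ = 1/√(1 − 0.573²) = 1/√0.6717 = 1.220
During 5.27 s of lab time, the oscillator's proper time advances by τ = Δt/γ = 5.27/1.220 = 4.319 s = 4.319×10⁰ s.
N = f × τ = 3.691×10⁷ × 4.319×10⁰ = 1.594×10⁸.

N = 1.59×10⁸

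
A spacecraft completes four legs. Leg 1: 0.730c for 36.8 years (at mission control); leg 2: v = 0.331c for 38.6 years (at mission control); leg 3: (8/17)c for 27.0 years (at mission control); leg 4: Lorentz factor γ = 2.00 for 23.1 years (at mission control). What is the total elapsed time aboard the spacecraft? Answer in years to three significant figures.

Leg 1: γ = 1/√(1 − 0.730²) = 1/√0.4671 = 1.463; τ_1 = 36.8/1.463 = 25.15 years.
Leg 2: γ = 1/√(1 − 0.331²) = 1/√0.8904 = 1.060; τ_2 = 38.6/1.060 = 36.42 years.
Leg 3: γ = 1/√(1 − (8/17)²) = 17/15 ≈ 1.133; τ_3 = 27.0/1.133 = 23.82 years.
Leg 4: γ = 2.00; τ_4 = 23.1/2.000 = 11.55 years.
Total: 25.15 + 36.42 + 23.82 + 11.55 years.

τ = 96.9 years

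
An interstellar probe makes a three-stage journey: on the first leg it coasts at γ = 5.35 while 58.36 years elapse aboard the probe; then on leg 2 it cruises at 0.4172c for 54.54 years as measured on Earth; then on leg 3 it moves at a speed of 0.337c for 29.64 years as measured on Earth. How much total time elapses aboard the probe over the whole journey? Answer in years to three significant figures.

τ = 136 years

Leg 1: 58.36 years is already measured aboard the probe.
Leg 2: γ = 1/√(1 − 0.4172²) = 1/√0.8259 = 1.100; τ_2 = 54.54/1.100 = 49.57 years.
Leg 3: γ = 1/√(1 − 0.337²) = 1/√0.8864 = 1.062; τ_3 = 29.64/1.062 = 27.91 years.
Total: 58.36 + 49.57 + 27.91 years.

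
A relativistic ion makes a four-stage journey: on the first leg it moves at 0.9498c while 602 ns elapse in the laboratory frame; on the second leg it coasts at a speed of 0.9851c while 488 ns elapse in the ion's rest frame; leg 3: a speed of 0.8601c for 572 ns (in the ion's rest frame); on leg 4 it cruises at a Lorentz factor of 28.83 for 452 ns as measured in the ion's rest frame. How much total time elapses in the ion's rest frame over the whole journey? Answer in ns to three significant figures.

Leg 1: γ = 1/√(1 − 0.9498²) = 1/√0.09788 = 3.196; τ_1 = 602/3.196 = 188.3 ns.
Leg 2: 488 ns is already measured in the ion's rest frame.
Leg 3: 572 ns is already measured in the ion's rest frame.
Leg 4: 452 ns is already measured in the ion's rest frame.
Total: 188.3 + 488.0 + 572.0 + 452.0 ns.

τ = 1700 ns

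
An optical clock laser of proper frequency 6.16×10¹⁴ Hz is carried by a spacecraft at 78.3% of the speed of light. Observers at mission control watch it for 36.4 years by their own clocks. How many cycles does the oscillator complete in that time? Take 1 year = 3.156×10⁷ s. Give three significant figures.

β = 0.783; γ = 1/√(1 − 0.783²) = 1/√0.3869 = 1.608
During 36.4 years of lab time, the oscillator's proper time advances by τ = Δt/γ = 36.4/1.608 = 22.64 years = 7.146×10⁸ s.
N = f × τ = 6.16×10¹⁴ × 7.146×10⁸ = 4.402×10²³.

N = 4.40×10²³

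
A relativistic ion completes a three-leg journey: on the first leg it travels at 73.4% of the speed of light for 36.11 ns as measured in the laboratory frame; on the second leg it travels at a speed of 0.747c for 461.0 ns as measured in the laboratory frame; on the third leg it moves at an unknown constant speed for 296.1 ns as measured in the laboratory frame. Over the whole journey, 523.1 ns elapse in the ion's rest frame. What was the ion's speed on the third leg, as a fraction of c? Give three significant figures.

β = 0.761

Leg 1: β = 0.734; γ = 1/√(1 − 0.734²) = 1/√0.4612 = 1.472; τ_1 = 36.11/1.472 = 24.52 ns.
Leg 2: γ = 1/√(1 − 0.747²) = 1/√0.4420 = 1.504; τ_2 = 461.0/1.504 = 306.5 ns.
Leg 3: speed unknown; τ_3 = 296.1/γ_3.
Total proper time: 24.52 + 306.5 + τ_3 = 523.1, so τ_3 = 523.1 − 331.0 = 192.1 ns.
γ_3 = 296.1/192.1 = 1.541; β = √(1 − 1/γ²) = √0.5791.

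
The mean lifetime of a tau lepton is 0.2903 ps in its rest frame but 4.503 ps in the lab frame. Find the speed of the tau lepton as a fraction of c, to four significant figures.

v = 0.9979c

γ = Δt/τ₀ = 4.503/0.2903 = 15.51
β = √(1 − 1/γ²) = √(1 − 0.004156) = √0.9958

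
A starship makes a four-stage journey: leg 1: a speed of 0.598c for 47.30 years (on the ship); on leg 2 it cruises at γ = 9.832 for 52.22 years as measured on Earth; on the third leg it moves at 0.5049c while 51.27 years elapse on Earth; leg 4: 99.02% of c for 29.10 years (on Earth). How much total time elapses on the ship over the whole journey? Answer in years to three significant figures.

τ = 101 years

Leg 1: 47.30 years is already measured on the ship.
Leg 2: γ = 9.832; τ_2 = 52.22/9.832 = 5.311 years.
Leg 3: γ = 1/√(1 − 0.5049²) = 1/√0.7451 = 1.159; τ_3 = 51.27/1.159 = 44.26 years.
Leg 4: β = 0.9902; γ = 1/√(1 − 0.9902²) = 1/√0.01950 = 7.160; τ_4 = 29.10/7.160 = 4.064 years.
Total: 47.30 + 5.311 + 44.26 + 4.064 years.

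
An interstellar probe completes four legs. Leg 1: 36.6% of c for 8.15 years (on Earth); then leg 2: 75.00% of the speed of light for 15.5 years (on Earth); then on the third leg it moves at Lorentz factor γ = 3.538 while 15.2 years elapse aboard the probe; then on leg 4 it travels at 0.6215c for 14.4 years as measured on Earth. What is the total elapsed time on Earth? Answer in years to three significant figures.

Leg 1: 8.15 years is already measured on Earth.
Leg 2: 15.5 years is already measured on Earth.
Leg 3: γ = 3.538; Δt_3 = 3.538 × 15.2 = 53.78 years.
Leg 4: 14.4 years is already measured on Earth.
Total: 8.150 + 15.50 + 53.78 + 14.40 years.

Δt = 91.8 years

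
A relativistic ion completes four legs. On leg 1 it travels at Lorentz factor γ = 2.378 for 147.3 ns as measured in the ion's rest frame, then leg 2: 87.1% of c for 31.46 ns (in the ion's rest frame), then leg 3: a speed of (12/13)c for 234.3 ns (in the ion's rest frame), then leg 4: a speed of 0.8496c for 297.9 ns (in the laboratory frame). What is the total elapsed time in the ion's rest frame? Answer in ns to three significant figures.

Leg 1: 147.3 ns is already measured in the ion's rest frame.
Leg 2: 31.46 ns is already measured in the ion's rest frame.
Leg 3: 234.3 ns is already measured in the ion's rest frame.
Leg 4: γ = 1/√(1 − 0.8496²) = 1/√0.2782 = 1.896; τ_4 = 297.9/1.896 = 157.1 ns.
Total: 147.3 + 31.46 + 234.3 + 157.1 ns.

τ = 570 ns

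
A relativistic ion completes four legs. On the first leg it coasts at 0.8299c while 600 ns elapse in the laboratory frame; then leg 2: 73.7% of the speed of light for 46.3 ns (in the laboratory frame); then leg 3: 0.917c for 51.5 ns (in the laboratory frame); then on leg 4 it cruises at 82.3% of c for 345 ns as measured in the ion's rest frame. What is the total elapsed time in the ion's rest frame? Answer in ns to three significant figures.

Leg 1: γ = 1/√(1 − 0.8299²) = 1/√0.3113 = 1.792; τ_1 = 600/1.792 = 334.7 ns.
Leg 2: β = 0.737; γ = 1/√(1 − 0.737²) = 1/√0.4568 = 1.480; τ_2 = 46.3/1.480 = 31.29 ns.
Leg 3: γ = 1/√(1 − 0.917²) = 1/√0.1591 = 2.507; τ_3 = 51.5/2.507 = 20.54 ns.
Leg 4: 345 ns is already measured in the ion's rest frame.
Total: 334.7 + 31.29 + 20.54 + 345.0 ns.

τ = 732 ns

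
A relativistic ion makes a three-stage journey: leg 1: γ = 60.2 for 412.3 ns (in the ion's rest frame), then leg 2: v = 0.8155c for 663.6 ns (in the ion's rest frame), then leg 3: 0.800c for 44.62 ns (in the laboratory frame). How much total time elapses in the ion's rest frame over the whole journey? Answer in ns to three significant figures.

τ = 1100 ns

Leg 1: 412.3 ns is already measured in the ion's rest frame.
Leg 2: 663.6 ns is already measured in the ion's rest frame.
Leg 3: γ = 1/√(1 − 0.800²) = 5/3 ≈ 1.667; τ_3 = 44.62/1.667 = 26.77 ns.
Total: 412.3 + 663.6 + 26.77 ns.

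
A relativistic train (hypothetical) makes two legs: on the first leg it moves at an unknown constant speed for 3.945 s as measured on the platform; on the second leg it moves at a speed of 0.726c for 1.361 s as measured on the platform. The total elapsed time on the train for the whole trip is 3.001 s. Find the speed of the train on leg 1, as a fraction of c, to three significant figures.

Leg 1: speed unknown; τ_1 = 3.945/γ_1.
Leg 2: γ = 1/√(1 − 0.726²) = 1/√0.4729 = 1.454; τ_2 = 1.361/1.454 = 0.9360 s.
Total proper time: τ_1 + 0.9360 = 3.001, so τ_1 = 3.001 − 0.9360 = 2.065 s.
γ_1 = 3.945/2.065 = 1.910; β = √(1 − 1/γ²) = √0.7260.

β = 0.852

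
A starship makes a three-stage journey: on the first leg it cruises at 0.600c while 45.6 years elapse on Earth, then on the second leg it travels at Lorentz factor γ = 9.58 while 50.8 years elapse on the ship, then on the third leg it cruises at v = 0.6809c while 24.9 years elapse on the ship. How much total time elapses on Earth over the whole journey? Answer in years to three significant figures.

Δt = 566 years

Leg 1: 45.6 years is already measured on Earth.
Leg 2: γ = 9.58; Δt_2 = 9.580 × 50.8 = 486.7 years.
Leg 3: γ = 1/√(1 − 0.6809²) = 1/√0.5364 = 1.365; Δt_3 = 1.365 × 24.9 = 34.00 years.
Total: 45.60 + 486.7 + 34.00 years.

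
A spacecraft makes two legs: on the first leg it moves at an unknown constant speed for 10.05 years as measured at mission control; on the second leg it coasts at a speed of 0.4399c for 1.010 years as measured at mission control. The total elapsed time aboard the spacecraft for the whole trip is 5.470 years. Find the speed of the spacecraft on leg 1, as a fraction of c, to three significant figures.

Leg 1: speed unknown; τ_1 = 10.05/γ_1.
Leg 2: γ = 1/√(1 − 0.4399²) = 1/√0.8065 = 1.114; τ_2 = 1.010/1.114 = 0.9070 years.
Total proper time: τ_1 + 0.9070 = 5.470, so τ_1 = 5.470 − 0.9070 = 4.563 years.
γ_1 = 10.05/4.563 = 2.203; β = √(1 − 1/γ²) = √0.7939.

β = 0.891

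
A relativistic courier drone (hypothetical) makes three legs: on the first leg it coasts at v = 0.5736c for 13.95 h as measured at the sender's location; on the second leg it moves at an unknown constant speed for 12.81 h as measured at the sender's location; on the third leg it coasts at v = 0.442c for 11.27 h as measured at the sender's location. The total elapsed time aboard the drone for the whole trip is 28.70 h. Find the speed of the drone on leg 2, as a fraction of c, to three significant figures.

β = 0.829

Leg 1: γ = 1/√(1 − 0.5736²) = 1/√0.6710 = 1.221; τ_1 = 13.95/1.221 = 11.43 h.
Leg 2: speed unknown; τ_2 = 12.81/γ_2.
Leg 3: γ = 1/√(1 − 0.442²) = 1/√0.8046 = 1.115; τ_3 = 11.27/1.115 = 10.11 h.
Total proper time: 11.43 + τ_2 + 10.11 = 28.70, so τ_2 = 28.70 − 21.54 = 7.164 h.
γ_2 = 12.81/7.164 = 1.788; β = √(1 − 1/γ²) = √0.6873.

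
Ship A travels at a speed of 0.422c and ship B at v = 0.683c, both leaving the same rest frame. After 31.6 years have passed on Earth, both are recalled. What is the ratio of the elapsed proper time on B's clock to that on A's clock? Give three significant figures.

τ_B/τ_A = 0.806

A: γ = 1/√(1 − 0.422²) = 1/√0.8219 = 1.103. B: γ = 1/√(1 − 0.683²) = 1/√0.5335 = 1.369.
τ_A/τ_B = γ_B/γ_A = 1.369/1.103 = 1.241, so τ_B/τ_A = 0.8057.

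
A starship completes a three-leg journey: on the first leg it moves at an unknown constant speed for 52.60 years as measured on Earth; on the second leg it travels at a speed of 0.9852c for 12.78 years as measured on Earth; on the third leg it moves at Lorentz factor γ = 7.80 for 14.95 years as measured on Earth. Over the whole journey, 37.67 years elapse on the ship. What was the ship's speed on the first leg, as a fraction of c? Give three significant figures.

β = 0.770

Leg 1: speed unknown; τ_1 = 52.60/γ_1.
Leg 2: γ = 1/√(1 − 0.9852²) = 1/√0.02938 = 5.834; τ_2 = 12.78/5.834 = 2.191 years.
Leg 3: γ = 7.80; τ_3 = 14.95/7.800 = 1.917 years.
Total proper time: τ_1 + 2.191 + 1.917 = 37.67, so τ_1 = 37.67 − 4.107 = 33.56 years.
γ_1 = 52.60/33.56 = 1.567; β = √(1 − 1/γ²) = √0.5929.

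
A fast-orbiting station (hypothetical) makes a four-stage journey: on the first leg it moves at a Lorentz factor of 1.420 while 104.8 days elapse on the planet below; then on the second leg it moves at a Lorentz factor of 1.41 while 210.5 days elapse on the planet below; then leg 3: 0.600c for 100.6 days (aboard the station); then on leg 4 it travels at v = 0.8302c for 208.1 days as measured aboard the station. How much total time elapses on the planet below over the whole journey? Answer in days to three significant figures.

Leg 1: 104.8 days is already measured on the planet below.
Leg 2: 210.5 days is already measured on the planet below.
Leg 3: γ = 1/√(1 − 0.600²) = 5/4 = 1.250; Δt_3 = 1.250 × 100.6 = 125.8 days.
Leg 4: γ = 1/√(1 − 0.8302²) = 1/√0.3108 = 1.794; Δt_4 = 1.794 × 208.1 = 373.3 days.
Total: 104.8 + 210.5 + 125.8 + 373.3 days.

Δt = 814 days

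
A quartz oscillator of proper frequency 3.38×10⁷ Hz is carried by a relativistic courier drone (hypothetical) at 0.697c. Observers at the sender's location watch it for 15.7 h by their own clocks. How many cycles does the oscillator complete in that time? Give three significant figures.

γ = 1/√(1 − 0.697²) = 1/√0.5142 = 1.395
During 15.7 h of lab time, the oscillator's proper time advances by τ = Δt/γ = 15.7/1.395 = 11.26 h = 4.053×10⁴ s.
N = f × τ = 3.38×10⁷ × 4.053×10⁴ = 1.370×10¹².

N = 1.37×10¹²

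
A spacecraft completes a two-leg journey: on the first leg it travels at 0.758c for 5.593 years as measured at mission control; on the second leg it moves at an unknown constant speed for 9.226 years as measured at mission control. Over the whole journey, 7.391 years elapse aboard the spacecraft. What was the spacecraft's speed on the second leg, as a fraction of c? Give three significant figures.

β = 0.914

Leg 1: γ = 1/√(1 − 0.758²) = 1/√0.4254 = 1.533; τ_1 = 5.593/1.533 = 3.648 years.
Leg 2: speed unknown; τ_2 = 9.226/γ_2.
Total proper time: 3.648 + τ_2 = 7.391, so τ_2 = 7.391 − 3.648 = 3.743 years.
γ_2 = 9.226/3.743 = 2.465; β = √(1 − 1/γ²) = √0.8354.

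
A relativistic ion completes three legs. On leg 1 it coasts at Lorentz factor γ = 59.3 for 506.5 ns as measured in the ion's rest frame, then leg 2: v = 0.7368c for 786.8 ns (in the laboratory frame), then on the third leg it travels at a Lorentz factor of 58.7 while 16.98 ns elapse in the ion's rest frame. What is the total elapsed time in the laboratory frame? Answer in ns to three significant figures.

Leg 1: γ = 59.3; Δt_1 = 59.30 × 506.5 = 3.004×10⁴ ns.
Leg 2: 786.8 ns is already measured in the laboratory frame.
Leg 3: γ = 58.7; Δt_3 = 58.70 × 16.98 = 996.7 ns.
Total: 3.004×10⁴ + 786.8 + 996.7 ns.

Δt = 3.18×10⁴ ns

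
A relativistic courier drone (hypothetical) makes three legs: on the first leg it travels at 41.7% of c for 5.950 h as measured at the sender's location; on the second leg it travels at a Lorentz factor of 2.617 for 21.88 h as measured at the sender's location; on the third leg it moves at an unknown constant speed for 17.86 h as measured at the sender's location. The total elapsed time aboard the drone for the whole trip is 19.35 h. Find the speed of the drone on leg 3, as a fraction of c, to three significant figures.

Leg 1: β = 0.417; γ = 1/√(1 − 0.417²) = 1/√0.8261 = 1.100; τ_1 = 5.950/1.100 = 5.408 h.
Leg 2: γ = 2.617; τ_2 = 21.88/2.617 = 8.361 h.
Leg 3: speed unknown; τ_3 = 17.86/γ_3.
Total proper time: 5.408 + 8.361 + τ_3 = 19.35, so τ_3 = 19.35 − 13.77 = 5.581 h.
γ_3 = 17.86/5.581 = 3.200; β = √(1 − 1/γ²) = √0.9023.

β = 0.950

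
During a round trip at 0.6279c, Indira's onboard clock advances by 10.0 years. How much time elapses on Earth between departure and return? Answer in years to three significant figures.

γ = 1/√(1 − 0.6279²) = 1/√0.6057 = 1.285
Earth-frame duration is the dilated interval: Δt = γτ = 1.285 × 10.0 years.

Δt = 12.8 years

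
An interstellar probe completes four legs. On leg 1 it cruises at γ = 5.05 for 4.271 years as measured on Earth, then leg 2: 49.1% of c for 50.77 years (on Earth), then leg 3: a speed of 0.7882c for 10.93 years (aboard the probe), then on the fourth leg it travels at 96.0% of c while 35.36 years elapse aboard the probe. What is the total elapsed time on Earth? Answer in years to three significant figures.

Leg 1: 4.271 years is already measured on Earth.
Leg 2: 50.77 years is already measured on Earth.
Leg 3: γ = 1/√(1 − 0.7882²) = 1/√0.3787 = 1.625; Δt_3 = 1.625 × 10.93 = 17.76 years.
Leg 4: β = 0.960; γ = 1/√(1 − 0.960²) = 1/√0.07840 = 3.571; Δt_4 = 3.571 × 35.36 = 126.3 years.
Total: 4.271 + 50.77 + 17.76 + 126.3 years.

Δt = 199 years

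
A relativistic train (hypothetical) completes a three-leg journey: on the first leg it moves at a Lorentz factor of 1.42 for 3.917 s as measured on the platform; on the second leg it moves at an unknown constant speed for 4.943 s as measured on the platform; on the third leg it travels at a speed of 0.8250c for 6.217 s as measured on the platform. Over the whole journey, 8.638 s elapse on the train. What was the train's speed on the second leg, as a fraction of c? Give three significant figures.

Leg 1: γ = 1.42; τ_1 = 3.917/1.420 = 2.758 s.
Leg 2: speed unknown; τ_2 = 4.943/γ_2.
Leg 3: γ = 1/√(1 − 0.8250²) = 1/√0.3194 = 1.769; τ_3 = 6.217/1.769 = 3.513 s.
Total proper time: 2.758 + τ_2 + 3.513 = 8.638, so τ_2 = 8.638 − 6.272 = 2.366 s.
γ_2 = 4.943/2.366 = 2.089; β = √(1 − 1/γ²) = √0.7709.

β = 0.878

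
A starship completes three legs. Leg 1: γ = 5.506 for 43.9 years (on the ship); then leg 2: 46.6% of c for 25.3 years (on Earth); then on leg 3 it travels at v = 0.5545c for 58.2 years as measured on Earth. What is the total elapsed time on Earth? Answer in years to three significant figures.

Leg 1: γ = 5.506; Δt_1 = 5.506 × 43.9 = 241.7 years.
Leg 2: 25.3 years is already measured on Earth.
Leg 3: 58.2 years is already measured on Earth.
Total: 241.7 + 25.30 + 58.20 years.

Δt = 325 years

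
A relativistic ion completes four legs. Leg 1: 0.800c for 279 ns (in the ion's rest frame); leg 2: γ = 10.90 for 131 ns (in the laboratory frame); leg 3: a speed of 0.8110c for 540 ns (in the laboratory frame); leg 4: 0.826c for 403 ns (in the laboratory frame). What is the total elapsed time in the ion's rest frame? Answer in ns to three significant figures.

Leg 1: 279 ns is already measured in the ion's rest frame.
Leg 2: γ = 10.90; τ_2 = 131/10.90 = 12.02 ns.
Leg 3: γ = 1/√(1 − 0.8110²) = 1/√0.3423 = 1.709; τ_3 = 540/1.709 = 315.9 ns.
Leg 4: γ = 1/√(1 − 0.826²) = 1/√0.3177 = 1.774; τ_4 = 403/1.774 = 227.2 ns.
Total: 279.0 + 12.02 + 315.9 + 227.2 ns.

τ = 834 ns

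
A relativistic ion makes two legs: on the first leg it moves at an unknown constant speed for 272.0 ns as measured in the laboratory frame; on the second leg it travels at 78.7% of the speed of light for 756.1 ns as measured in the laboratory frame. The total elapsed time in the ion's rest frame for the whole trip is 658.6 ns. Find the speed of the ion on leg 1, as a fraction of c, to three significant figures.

β = 0.708

Leg 1: speed unknown; τ_1 = 272.0/γ_1.
Leg 2: β = 0.787; γ = 1/√(1 − 0.787²) = 1/√0.3806 = 1.621; τ_2 = 756.1/1.621 = 466.5 ns.
Total proper time: τ_1 + 466.5 = 658.6, so τ_1 = 658.6 − 466.5 = 192.1 ns.
γ_1 = 272.0/192.1 = 1.416; β = √(1 − 1/γ²) = √0.5011.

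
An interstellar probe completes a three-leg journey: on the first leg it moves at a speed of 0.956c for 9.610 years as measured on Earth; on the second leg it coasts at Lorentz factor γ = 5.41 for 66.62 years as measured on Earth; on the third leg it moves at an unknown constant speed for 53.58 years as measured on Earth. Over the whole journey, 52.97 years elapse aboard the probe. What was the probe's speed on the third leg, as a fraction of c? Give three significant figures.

Leg 1: γ = 1/√(1 − 0.956²) = 1/√0.08606 = 3.409; τ_1 = 9.610/3.409 = 2.819 years.
Leg 2: γ = 5.41; τ_2 = 66.62/5.410 = 12.31 years.
Leg 3: speed unknown; τ_3 = 53.58/γ_3.
Total proper time: 2.819 + 12.31 + τ_3 = 52.97, so τ_3 = 52.97 − 15.13 = 37.84 years.
γ_3 = 53.58/37.84 = 1.416; β = √(1 − 1/γ²) = √0.5013.

β = 0.708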